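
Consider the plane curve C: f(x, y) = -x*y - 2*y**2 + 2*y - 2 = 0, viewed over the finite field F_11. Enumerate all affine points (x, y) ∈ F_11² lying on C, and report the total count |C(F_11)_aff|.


Affine F_11-points: {(5, 7), (5, 8), (6, 10), (7, 5), (7, 9), (8, 2), (8, 6), (9, 1), (10, 3), (10, 4)}; count = 10.

For each of the 121 pairs (x, y) ∈ F_11², evaluate f(x, y) mod 11. Record the zeros.
  x = 0: [0↦9, 1↦9, 2↦5, 3↦8, 4↦7, 5↦2, 6↦4, 7↦2, 8↦7, 9↦8, 10↦5]  zeros at y ∈ ∅
  x = 1: [0↦9, 1↦8, 2↦3, 3↦5, 4↦3, 5↦8, 6↦9, 7↦6, 8↦10, 9↦10, 10↦6]  zeros at y ∈ ∅
  x = 2: [0↦9, 1↦7, 2↦1, 3↦2, 4↦10, 5↦3, 6↦3, 7↦10, 8↦2, 9↦1, 10↦7]  zeros at y ∈ ∅
  x = 3: [0↦9, 1↦6, 2↦10, 3↦10, 4↦6, 5↦9, 6↦8, 7↦3, 8↦5, 9↦3, 10↦8]  zeros at y ∈ ∅
  x = 4: [0↦9, 1↦5, 2↦8, 3↦7, 4↦2, 5↦4, 6↦2, 7↦7, 8↦8, 9↦5, 10↦9]  zeros at y ∈ ∅
  x = 5: [0↦9, 1↦4, 2↦6, 3↦4, 4↦9, 5↦10, 6↦7, 7↦0, 8↦0, 9↦7, 10↦10]  zeros at y ∈ {7, 8}
  x = 6: [0↦9, 1↦3, 2↦4, 3↦1, 4↦5, 5↦5, 6↦1, 7↦4, 8↦3, 9↦9, 10↦0]  zeros at y ∈ {10}
  x = 7: [0↦9, 1↦2, 2↦2, 3↦9, 4↦1, 5↦0, 6↦6, 7↦8, 8↦6, 9↦0, 10↦1]  zeros at y ∈ {5, 9}
  x = 8: [0↦9, 1↦1, 2↦0, 3↦6, 4↦8, 5↦6, 6↦0, 7↦1, 8↦9, 9↦2, 10↦2]  zeros at y ∈ {2, 6}
  x = 9: [0↦9, 1↦0, 2↦9, 3↦3, 4↦4, 5↦1, 6↦5, 7↦5, 8↦1, 9↦4, 10↦3]  zeros at y ∈ {1}
  x = 10: [0↦9, 1↦10, 2↦7, 3↦0, 4↦0, 5↦7, 6↦10, 7↦9, 8↦4, 9↦6, 10↦4]  zeros at y ∈ {3, 4}
Collecting zeros: affine points = {(5, 7), (5, 8), (6, 10), (7, 5), (7, 9), (8, 2), (8, 6), (9, 1), (10, 3), (10, 4)}.
Total count |C(F_11)_aff| = 10.


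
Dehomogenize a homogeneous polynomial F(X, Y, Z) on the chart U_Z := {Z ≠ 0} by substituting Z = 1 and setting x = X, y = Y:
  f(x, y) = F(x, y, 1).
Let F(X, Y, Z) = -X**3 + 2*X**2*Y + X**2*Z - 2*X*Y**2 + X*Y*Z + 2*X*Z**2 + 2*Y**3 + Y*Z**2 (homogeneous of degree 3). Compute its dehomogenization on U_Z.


f(x, y) = -x**3 + 2*x**2*y + x**2 - 2*x*y**2 + x*y + 2*x + 2*y**3 + y

On U_Z we set Z = 1. Each monomial c·X^i·Y^j·Z^k in F becomes c·x^i·y^j·1^k = c·x^i·y^j.
Substituting Z = 1: F(X, Y, 1) = -x**3 + 2*x**2*y + x**2 - 2*x*y**2 + x*y + 2*x + 2*y**3 + y.
Note: deg(f) ≤ deg(F) = 3; strict inequality happens when F is divisible by Z (lost terms).


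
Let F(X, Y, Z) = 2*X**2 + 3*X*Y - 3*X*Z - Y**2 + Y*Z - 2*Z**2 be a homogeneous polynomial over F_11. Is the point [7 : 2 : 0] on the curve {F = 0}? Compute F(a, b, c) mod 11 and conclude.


F(7,2,0) ≡ 4 (mod 11); P is NOT on the curve.

Evaluate F(7, 2, 0) term-by-term (mod 11).
  2*X**2 ↦ 2·49·1·1 = 98
  3*X*Y ↦ 3·7·2·1 = 42
  -3*X*Z ↦ -3·7·1·0 = 0
  -Y**2 ↦ -1·1·4·1 = -4
  Y*Z ↦ 1·1·2·0 = 0
  -2*Z**2 ↦ -2·1·1·0 = 0
Sum: F(7, 2, 0) = (98) + (42) + (0) + (-4) + (0) + (0) = 136.
Reducing mod 11: 136 ≡ 4 (mod 11).
Since F(a, b, c) ≡ 4 ≠ 0 (mod 11), P does NOT lie on the curve.


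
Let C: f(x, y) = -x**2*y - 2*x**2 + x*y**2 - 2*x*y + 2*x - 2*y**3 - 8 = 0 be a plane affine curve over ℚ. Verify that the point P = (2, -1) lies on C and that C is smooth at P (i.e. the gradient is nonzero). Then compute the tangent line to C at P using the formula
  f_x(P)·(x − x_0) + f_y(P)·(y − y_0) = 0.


Tangent line at P: x - 18*y - 20 = 0.

Step 1: f(2, -1) = 0, so P lies on C.
Step 2: partial derivatives
  f_x(x, y) = -2*x*y - 4*x + y**2 - 2*y + 2, f_y(x, y) = -x**2 + 2*x*y - 2*x - 6*y**2.
  f_x(P) = 1, f_y(P) = -18 (gradient nonzero, so P is smooth).
Step 3: tangent line at P: 1·(x − 2) + -18·(y − -1) = 0.
Expanding: x - 18*y - 20 = 0.


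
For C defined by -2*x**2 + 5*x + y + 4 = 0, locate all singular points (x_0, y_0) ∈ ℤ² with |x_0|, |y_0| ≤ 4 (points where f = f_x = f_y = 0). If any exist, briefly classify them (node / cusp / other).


No singular points in the scanned grid; C is smooth there.

Compute partial derivatives:
  f_x = 5 - 4*x.
  f_y = 1.
f_y = 1 is a nonzero constant, so f_y never vanishes: no point (x, y) can satisfy f = f_x = f_y = 0. In particular no (x, y) ∈ {−4, ..., 4}² is singular; the curve is smooth.


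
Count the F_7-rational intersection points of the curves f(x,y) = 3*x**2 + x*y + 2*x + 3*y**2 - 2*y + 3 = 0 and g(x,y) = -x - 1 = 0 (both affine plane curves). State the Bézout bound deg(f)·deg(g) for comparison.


Common zeros: ∅; count = 0; Bézout bound = 2.

deg(f) = 2, deg(g) = 1, so Bézout bound = 2.
Scan x ∈ F_7. For each x, list the y ∈ F_7 with f(x, y) ≡ 0 and those with g(x, y) ≡ 0 (mod 7); the common zeros in that column are the intersection.
  x = 0: f ≡ 0 at y ∈ ∅; g ≡ 0 at y ∈ ∅; common: ∅.
  x = 1: f ≡ 0 at y ∈ ∅; g ≡ 0 at y ∈ ∅; common: ∅.
  x = 2: f ≡ 0 at y ∈ ∅; g ≡ 0 at y ∈ ∅; common: ∅.
  x = 3: f ≡ 0 at y ∈ ∅; g ≡ 0 at y ∈ ∅; common: ∅.
  x = 4: f ≡ 0 at y ∈ ∅; g ≡ 0 at y ∈ ∅; common: ∅.
  x = 5: f ≡ 0 at y ∈ ∅; g ≡ 0 at y ∈ ∅; common: ∅.
  x = 6: f ≡ 0 at y ∈ ∅; g ≡ 0 at y ∈ {0, 1, 2, 3, 4, 5, 6}; common: ∅.
Collecting: common zeros = ∅, so the count is 0.
Comparison with the Bézout bound: 0 ≤ 2 = deg(f)·deg(g), as expected for curves with no common component (the affine F_7-count falls short of the bound because intersections may lie at infinity, over extension fields, or carry multiplicity).


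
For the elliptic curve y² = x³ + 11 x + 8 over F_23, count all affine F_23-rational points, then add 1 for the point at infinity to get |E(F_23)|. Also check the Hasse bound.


Affine points = {(0, 10), (0, 13), (4, 1), (4, 22), (5, 2), (5, 21), (9, 10), (9, 13), (13, 5), (13, 18), (14, 10), (14, 13), (15, 11), (15, 12), (16, 5), (16, 18), (17, 5), (17, 18), (18, 9), (18, 14), (21, 1), (21, 22)}; affine count = 22; |E(F_23)| = 23.

Discriminant check: Δ ∝ 4a³ + 27b² = 4·11³ + 27·8² = 4·1331 + 27·64 ≡ 14 (mod 23). Nonzero ⇒ E is nonsingular.
For each x ∈ F_23, compute rhs = x³ + 11·x + 8 mod 23, then count y ∈ F_23 with y² ≡ rhs.
  x = 0: rhs = 8, matching y values: 10, 13 (2 points).
  x = 1: rhs = 20, matching y values: none (0 points).
  x = 2: rhs = 15, matching y values: none (0 points).
  x = 3: rhs = 22, matching y values: none (0 points).
  x = 4: rhs = 1, matching y values: 1, 22 (2 points).
  x = 5: rhs = 4, matching y values: 2, 21 (2 points).
  x = 6: rhs = 14, matching y values: none (0 points).
  x = 7: rhs = 14, matching y values: none (0 points).
  x = 8: rhs = 10, matching y values: none (0 points).
  x = 9: rhs = 8, matching y values: 10, 13 (2 points).
  x = 10: rhs = 14, matching y values: none (0 points).
  x = 11: rhs = 11, matching y values: none (0 points).
  x = 12: rhs = 5, matching y values: none (0 points).
  x = 13: rhs = 2, matching y values: 5, 18 (2 points).
  x = 14: rhs = 8, matching y values: 10, 13 (2 points).
  x = 15: rhs = 6, matching y values: 11, 12 (2 points).
  x = 16: rhs = 2, matching y values: 5, 18 (2 points).
  x = 17: rhs = 2, matching y values: 5, 18 (2 points).
  x = 18: rhs = 12, matching y values: 9, 14 (2 points).
  x = 19: rhs = 15, matching y values: none (0 points).
  x = 20: rhs = 17, matching y values: none (0 points).
  x = 21: rhs = 1, matching y values: 1, 22 (2 points).
  x = 22: rhs = 19, matching y values: none (0 points).
Total affine count: 22.
Full point count |E(F_23)| = 22 + 1 = 23.
Hasse bound: |23 − (23+1)| = |-1| = 1 ≤ 2√23 ≈ 9.5917 ✓.


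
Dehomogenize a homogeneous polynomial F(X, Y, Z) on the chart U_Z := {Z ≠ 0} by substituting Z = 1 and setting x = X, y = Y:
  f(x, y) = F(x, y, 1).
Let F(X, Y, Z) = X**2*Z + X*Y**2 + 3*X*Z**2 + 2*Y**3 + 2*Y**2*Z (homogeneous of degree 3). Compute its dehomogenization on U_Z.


f(x, y) = x**2 + x*y**2 + 3*x + 2*y**3 + 2*y**2

On U_Z we set Z = 1. Each monomial c·X^i·Y^j·Z^k in F becomes c·x^i·y^j·1^k = c·x^i·y^j.
Substituting Z = 1: F(X, Y, 1) = x**2 + x*y**2 + 3*x + 2*y**3 + 2*y**2.
Note: deg(f) ≤ deg(F) = 3; strict inequality happens when F is divisible by Z (lost terms).


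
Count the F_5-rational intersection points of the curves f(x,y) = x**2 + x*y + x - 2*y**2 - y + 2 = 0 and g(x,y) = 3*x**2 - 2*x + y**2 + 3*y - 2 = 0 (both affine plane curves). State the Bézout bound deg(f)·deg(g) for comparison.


Common zeros: ∅; count = 0; Bézout bound = 4.

deg(f) = 2, deg(g) = 2, so Bézout bound = 4.
Scan x ∈ F_5. For each x, list the y ∈ F_5 with f(x, y) ≡ 0 and those with g(x, y) ≡ 0 (mod 5); the common zeros in that column are the intersection.
  x = 0: f ≡ 0 at y ∈ ∅; g ≡ 0 at y ∈ ∅; common: ∅.
  x = 1: f ≡ 0 at y ∈ ∅; g ≡ 0 at y ∈ ∅; common: ∅.
  x = 2: f ≡ 0 at y ∈ {4}; g ≡ 0 at y ∈ {1}; common: ∅.
  x = 3: f ≡ 0 at y ∈ {2, 4}; g ≡ 0 at y ∈ ∅; common: ∅.
  x = 4: f ≡ 0 at y ∈ {2}; g ≡ 0 at y ∈ ∅; common: ∅.
Collecting: common zeros = ∅, so the count is 0.
Comparison with the Bézout bound: 0 ≤ 4 = deg(f)·deg(g), as expected for curves with no common component (the affine F_5-count falls short of the bound because intersections may lie at infinity, over extension fields, or carry multiplicity).


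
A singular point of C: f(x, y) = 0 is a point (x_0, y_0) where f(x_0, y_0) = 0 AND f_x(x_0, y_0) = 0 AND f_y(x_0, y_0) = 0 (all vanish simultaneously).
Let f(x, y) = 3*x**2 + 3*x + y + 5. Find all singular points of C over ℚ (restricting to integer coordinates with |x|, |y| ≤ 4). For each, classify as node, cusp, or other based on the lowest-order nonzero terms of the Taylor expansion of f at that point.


No singular points in the scanned grid; C is smooth there.

Compute partial derivatives:
  f_x = 6*x + 3.
  f_y = 1.
f_y = 1 is a nonzero constant, so f_y never vanishes: no point (x, y) can satisfy f = f_x = f_y = 0. In particular no (x, y) ∈ {−4, ..., 4}² is singular; the curve is smooth.


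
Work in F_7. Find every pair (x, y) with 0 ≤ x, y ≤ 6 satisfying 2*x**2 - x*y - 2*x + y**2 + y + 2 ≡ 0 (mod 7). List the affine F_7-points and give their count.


Affine F_7-points: {(0, 3), (3, 0), (3, 2), (5, 0), (5, 4), (6, 2), (6, 3)}; count = 7.

For each of the 49 pairs (x, y) ∈ F_7², evaluate f(x, y) mod 7. Record the zeros.
  x = 0: [0↦2, 1↦4, 2↦1, 3↦0, 4↦1, 5↦4, 6↦2]  zeros at y ∈ {3}
  x = 1: [0↦2, 1↦3, 2↦6, 3↦4, 4↦4, 5↦6, 6↦3]  zeros at y ∈ ∅
  x = 2: [0↦6, 1↦6, 2↦1, 3↦5, 4↦4, 5↦5, 6↦1]  zeros at y ∈ ∅
  x = 3: [0↦0, 1↦6, 2↦0, 3↦3, 4↦1, 5↦1, 6↦3]  zeros at y ∈ {0, 2}
  x = 4: [0↦5, 1↦3, 2↦3, 3↦5, 4↦2, 5↦1, 6↦2]  zeros at y ∈ ∅
  x = 5: [0↦0, 1↦4, 2↦3, 3↦4, 4↦0, 5↦5, 6↦5]  zeros at y ∈ {0, 4}
  x = 6: [0↦6, 1↦2, 2↦0, 3↦0, 4↦2, 5↦6, 6↦5]  zeros at y ∈ {2, 3}
Collecting zeros: affine points = {(0, 3), (3, 0), (3, 2), (5, 0), (5, 4), (6, 2), (6, 3)}.
Total count |C(F_7)_aff| = 7.


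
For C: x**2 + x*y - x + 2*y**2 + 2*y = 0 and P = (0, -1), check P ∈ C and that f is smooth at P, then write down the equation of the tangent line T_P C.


Tangent line at P: -2*x - 2*y - 2 = 0.

Step 1: f(0, -1) = 0, so P lies on C.
Step 2: partial derivatives
  f_x(x, y) = 2*x + y - 1, f_y(x, y) = x + 4*y + 2.
  f_x(P) = -2, f_y(P) = -2 (gradient nonzero, so P is smooth).
Step 3: tangent line at P: -2·(x − 0) + -2·(y − -1) = 0.
Expanding: -2*x - 2*y - 2 = 0.


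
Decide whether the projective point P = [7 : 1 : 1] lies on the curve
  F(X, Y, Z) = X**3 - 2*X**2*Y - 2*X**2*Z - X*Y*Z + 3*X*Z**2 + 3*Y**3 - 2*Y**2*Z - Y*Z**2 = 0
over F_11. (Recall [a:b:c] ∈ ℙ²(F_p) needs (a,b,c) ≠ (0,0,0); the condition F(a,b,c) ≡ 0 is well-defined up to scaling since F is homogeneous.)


F(7,1,1) ≡ 7 (mod 11); P is NOT on the curve.

Evaluate F(7, 1, 1) term-by-term (mod 11).
  X**3 ↦ 1·343·1·1 = 343
  -2*X**2*Y ↦ -2·49·1·1 = -98
  -2*X**2*Z ↦ -2·49·1·1 = -98
  -X*Y*Z ↦ -1·7·1·1 = -7
  3*X*Z**2 ↦ 3·7·1·1 = 21
  3*Y**3 ↦ 3·1·1·1 = 3
  -2*Y**2*Z ↦ -2·1·1·1 = -2
  -Y*Z**2 ↦ -1·1·1·1 = -1
Sum: F(7, 1, 1) = (343) + (-98) + (-98) + (-7) + (21) + (3) + (-2) + (-1) = 161.
Reducing mod 11: 161 ≡ 7 (mod 11).
Since F(a, b, c) ≡ 7 ≠ 0 (mod 11), P does NOT lie on the curve.


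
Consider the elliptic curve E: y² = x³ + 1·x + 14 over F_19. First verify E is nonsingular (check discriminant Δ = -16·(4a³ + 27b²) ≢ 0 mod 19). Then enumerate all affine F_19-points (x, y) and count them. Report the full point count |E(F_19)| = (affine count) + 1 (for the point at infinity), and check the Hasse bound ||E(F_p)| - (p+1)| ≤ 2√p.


Affine points = {(1, 4), (1, 15), (2, 9), (2, 10), (3, 5), (3, 14), (4, 5), (4, 14), (5, 7), (5, 12), (9, 7), (9, 12), (10, 6), (10, 13), (11, 8), (11, 11), (12, 5), (12, 14), (13, 1), (13, 18), (14, 6), (14, 13), (17, 2), (17, 17)}; affine count = 24; |E(F_19)| = 25.

Discriminant check: Δ ∝ 4a³ + 27b² = 4·1³ + 27·14² = 4·1 + 27·196 ≡ 14 (mod 19). Nonzero ⇒ E is nonsingular.
For each x ∈ F_19, compute rhs = x³ + 1·x + 14 mod 19, then count y ∈ F_19 with y² ≡ rhs.
  x = 0: rhs = 14, matching y values: none (0 points).
  x = 1: rhs = 16, matching y values: 4, 15 (2 points).
  x = 2: rhs = 5, matching y values: 9, 10 (2 points).
  x = 3: rhs = 6, matching y values: 5, 14 (2 points).
  x = 4: rhs = 6, matching y values: 5, 14 (2 points).
  x = 5: rhs = 11, matching y values: 7, 12 (2 points).
  x = 6: rhs = 8, matching y values: none (0 points).
  x = 7: rhs = 3, matching y values: none (0 points).
  x = 8: rhs = 2, matching y values: none (0 points).
  x = 9: rhs = 11, matching y values: 7, 12 (2 points).
  x = 10: rhs = 17, matching y values: 6, 13 (2 points).
  x = 11: rhs = 7, matching y values: 8, 11 (2 points).
  x = 12: rhs = 6, matching y values: 5, 14 (2 points).
  x = 13: rhs = 1, matching y values: 1, 18 (2 points).
  x = 14: rhs = 17, matching y values: 6, 13 (2 points).
  x = 15: rhs = 3, matching y values: none (0 points).
  x = 16: rhs = 3, matching y values: none (0 points).
  x = 17: rhs = 4, matching y values: 2, 17 (2 points).
  x = 18: rhs = 12, matching y values: none (0 points).
Total affine count: 24.
Full point count |E(F_19)| = 24 + 1 = 25.
Hasse bound: |25 − (19+1)| = |5| = 5 ≤ 2√19 ≈ 8.7178 ✓.


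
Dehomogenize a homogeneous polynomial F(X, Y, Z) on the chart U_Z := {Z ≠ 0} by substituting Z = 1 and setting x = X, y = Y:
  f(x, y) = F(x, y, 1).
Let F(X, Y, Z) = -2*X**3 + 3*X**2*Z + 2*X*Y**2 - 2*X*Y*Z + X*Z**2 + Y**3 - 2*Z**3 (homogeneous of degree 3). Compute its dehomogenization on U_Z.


f(x, y) = -2*x**3 + 3*x**2 + 2*x*y**2 - 2*x*y + x + y**3 - 2

On U_Z we set Z = 1. Each monomial c·X^i·Y^j·Z^k in F becomes c·x^i·y^j·1^k = c·x^i·y^j.
Substituting Z = 1: F(X, Y, 1) = -2*x**3 + 3*x**2 + 2*x*y**2 - 2*x*y + x + y**3 - 2.
Note: deg(f) ≤ deg(F) = 3; strict inequality happens when F is divisible by Z (lost terms).


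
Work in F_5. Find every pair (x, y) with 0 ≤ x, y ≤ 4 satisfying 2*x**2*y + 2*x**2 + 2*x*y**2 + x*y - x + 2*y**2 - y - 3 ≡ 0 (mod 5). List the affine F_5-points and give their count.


Affine F_5-points: {(0, 4), (1, 3), (1, 4), (2, 2), (2, 4), (3, 1), (3, 4), (4, 0), (4, 1), (4, 2), (4, 3), (4, 4)}; count = 12.

For each of the 25 pairs (x, y) ∈ F_5², evaluate f(x, y) mod 5. Record the zeros.
  x = 0: [0↦2, 1↦3, 2↦3, 3↦2, 4↦0]  zeros at y ∈ {4}
  x = 1: [0↦3, 1↦4, 2↦3, 3↦0, 4↦0]  zeros at y ∈ {3, 4}
  x = 2: [0↦3, 1↦3, 2↦0, 3↦4, 4↦0]  zeros at y ∈ {2, 4}
  x = 3: [0↦2, 1↦0, 2↦4, 3↦4, 4↦0]  zeros at y ∈ {1, 4}
  x = 4: [0↦0, 1↦0, 2↦0, 3↦0, 4↦0]  zeros at y ∈ {0, 1, 2, 3, 4}
Collecting zeros: affine points = {(0, 4), (1, 3), (1, 4), (2, 2), (2, 4), (3, 1), (3, 4), (4, 0), (4, 1), (4, 2), (4, 3), (4, 4)}.
Total count |C(F_5)_aff| = 12.


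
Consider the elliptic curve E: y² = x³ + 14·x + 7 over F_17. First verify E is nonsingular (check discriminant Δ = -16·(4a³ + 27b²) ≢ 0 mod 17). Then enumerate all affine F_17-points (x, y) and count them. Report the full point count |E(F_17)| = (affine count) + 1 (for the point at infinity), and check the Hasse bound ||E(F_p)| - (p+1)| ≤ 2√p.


Affine points = {(2, 3), (2, 14), (3, 5), (3, 12), (4, 5), (4, 12), (5, 7), (5, 10), (6, 1), (6, 16), (8, 6), (8, 11), (10, 5), (10, 12), (11, 8), (11, 9), (12, 4), (12, 13), (16, 3), (16, 14)}; affine count = 20; |E(F_17)| = 21.

Discriminant check: Δ ∝ 4a³ + 27b² = 4·14³ + 27·7² = 4·2744 + 27·49 ≡ 8 (mod 17). Nonzero ⇒ E is nonsingular.
For each x ∈ F_17, compute rhs = x³ + 14·x + 7 mod 17, then count y ∈ F_17 with y² ≡ rhs.
  x = 0: rhs = 7, matching y values: none (0 points).
  x = 1: rhs = 5, matching y values: none (0 points).
  x = 2: rhs = 9, matching y values: 3, 14 (2 points).
  x = 3: rhs = 8, matching y values: 5, 12 (2 points).
  x = 4: rhs = 8, matching y values: 5, 12 (2 points).
  x = 5: rhs = 15, matching y values: 7, 10 (2 points).
  x = 6: rhs = 1, matching y values: 1, 16 (2 points).
  x = 7: rhs = 6, matching y values: none (0 points).
  x = 8: rhs = 2, matching y values: 6, 11 (2 points).
  x = 9: rhs = 12, matching y values: none (0 points).
  x = 10: rhs = 8, matching y values: 5, 12 (2 points).
  x = 11: rhs = 13, matching y values: 8, 9 (2 points).
  x = 12: rhs = 16, matching y values: 4, 13 (2 points).
  x = 13: rhs = 6, matching y values: none (0 points).
  x = 14: rhs = 6, matching y values: none (0 points).
  x = 15: rhs = 5, matching y values: none (0 points).
  x = 16: rhs = 9, matching y values: 3, 14 (2 points).
Total affine count: 20.
Full point count |E(F_17)| = 20 + 1 = 21.
Hasse bound: |21 − (17+1)| = |3| = 3 ≤ 2√17 ≈ 8.2462 ✓.


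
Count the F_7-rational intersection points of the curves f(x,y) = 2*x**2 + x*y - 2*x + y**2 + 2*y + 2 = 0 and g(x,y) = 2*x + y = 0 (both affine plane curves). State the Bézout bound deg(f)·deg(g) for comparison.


Common zeros: {(1, 5), (4, 6)}; count = 2; Bézout bound = 2.

deg(f) = 2, deg(g) = 1, so Bézout bound = 2.
Scan x ∈ F_7. For each x, list the y ∈ F_7 with f(x, y) ≡ 0 and those with g(x, y) ≡ 0 (mod 7); the common zeros in that column are the intersection.
  x = 0: f ≡ 0 at y ∈ ∅; g ≡ 0 at y ∈ {0}; common: ∅.
  x = 1: f ≡ 0 at y ∈ {5, 6}; g ≡ 0 at y ∈ {5}; common: {5}.
  x = 2: f ≡ 0 at y ∈ ∅; g ≡ 0 at y ∈ {3}; common: ∅.
  x = 3: f ≡ 0 at y ∈ {0, 2}; g ≡ 0 at y ∈ {1}; common: ∅.
  x = 4: f ≡ 0 at y ∈ {2, 6}; g ≡ 0 at y ∈ {6}; common: {6}.
  x = 5: f ≡ 0 at y ∈ {0}; g ≡ 0 at y ∈ {4}; common: ∅.
  x = 6: f ≡ 0 at y ∈ ∅; g ≡ 0 at y ∈ {2}; common: ∅.
Collecting: common zeros = {(1, 5), (4, 6)}, so the count is 2.
Comparison with the Bézout bound: 2 ≤ 2 = deg(f)·deg(g), as expected for curves with no common component (the bound is attained).


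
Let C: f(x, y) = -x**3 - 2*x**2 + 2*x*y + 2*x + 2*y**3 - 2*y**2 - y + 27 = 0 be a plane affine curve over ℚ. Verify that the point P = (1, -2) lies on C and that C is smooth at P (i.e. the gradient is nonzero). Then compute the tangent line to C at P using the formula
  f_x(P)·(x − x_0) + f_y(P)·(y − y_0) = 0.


Tangent line at P: -9*x + 33*y + 75 = 0.

Step 1: f(1, -2) = 0, so P lies on C.
Step 2: partial derivatives
  f_x(x, y) = -3*x**2 - 4*x + 2*y + 2, f_y(x, y) = 2*x + 6*y**2 - 4*y - 1.
  f_x(P) = -9, f_y(P) = 33 (gradient nonzero, so P is smooth).
Step 3: tangent line at P: -9·(x − 1) + 33·(y − -2) = 0.
Expanding: -9*x + 33*y + 75 = 0.


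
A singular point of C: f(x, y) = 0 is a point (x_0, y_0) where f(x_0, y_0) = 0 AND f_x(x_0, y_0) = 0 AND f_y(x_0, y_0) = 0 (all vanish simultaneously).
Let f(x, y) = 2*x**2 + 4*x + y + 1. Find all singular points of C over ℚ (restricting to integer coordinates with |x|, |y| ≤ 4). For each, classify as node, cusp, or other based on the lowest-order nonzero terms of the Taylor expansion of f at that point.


No singular points in the scanned grid; C is smooth there.

Compute partial derivatives:
  f_x = 4*x + 4.
  f_y = 1.
f_y = 1 is a nonzero constant, so f_y never vanishes: no point (x, y) can satisfy f = f_x = f_y = 0. In particular no (x, y) ∈ {−4, ..., 4}² is singular; the curve is smooth.


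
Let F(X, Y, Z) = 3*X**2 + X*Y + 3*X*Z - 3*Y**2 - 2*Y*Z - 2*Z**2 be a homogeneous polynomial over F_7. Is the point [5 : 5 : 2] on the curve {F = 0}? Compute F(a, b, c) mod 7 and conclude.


F(5,5,2) ≡ 6 (mod 7); P is NOT on the curve.

Evaluate F(5, 5, 2) term-by-term (mod 7).
  3*X**2 ↦ 3·25·1·1 = 75
  X*Y ↦ 1·5·5·1 = 25
  3*X*Z ↦ 3·5·1·2 = 30
  -3*Y**2 ↦ -3·1·25·1 = -75
  -2*Y*Z ↦ -2·1·5·2 = -20
  -2*Z**2 ↦ -2·1·1·4 = -8
Sum: F(5, 5, 2) = (75) + (25) + (30) + (-75) + (-20) + (-8) = 27.
Reducing mod 7: 27 ≡ 6 (mod 7).
Since F(a, b, c) ≡ 6 ≠ 0 (mod 7), P does NOT lie on the curve.


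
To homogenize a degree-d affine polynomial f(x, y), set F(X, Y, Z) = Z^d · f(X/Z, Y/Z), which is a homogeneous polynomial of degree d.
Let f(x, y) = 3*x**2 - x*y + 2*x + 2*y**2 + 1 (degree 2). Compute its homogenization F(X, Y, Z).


F(X, Y, Z) = 3*X**2 - X*Y + 2*X*Z + 2*Y**2 + Z**2

deg(f) = 2.
Substitute x = X/Z, y = Y/Z into f, then multiply by Z^2.
  monomial 3·x^2·y^0 ↦ 3·X^2·Y^0·Z^0.
  monomial -1·x^1·y^1 ↦ -1·X^1·Y^1·Z^0.
  monomial 2·x^1·y^0 ↦ 2·X^1·Y^0·Z^1.
  monomial 2·x^0·y^2 ↦ 2·X^0·Y^2·Z^0.
  monomial 1·x^0·y^0 ↦ 1·X^0·Y^0·Z^2.
Collecting: F(X, Y, Z) = 3*X**2 - X*Y + 2*X*Z + 2*Y**2 + Z**2.


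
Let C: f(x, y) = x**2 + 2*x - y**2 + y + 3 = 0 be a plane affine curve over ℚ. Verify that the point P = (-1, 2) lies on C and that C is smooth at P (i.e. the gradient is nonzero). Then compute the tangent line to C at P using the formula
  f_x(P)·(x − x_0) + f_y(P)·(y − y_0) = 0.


Tangent line at P: 6 - 3*y = 0.

Step 1: f(-1, 2) = 0, so P lies on C.
Step 2: partial derivatives
  f_x(x, y) = 2*x + 2, f_y(x, y) = 1 - 2*y.
  f_x(P) = 0, f_y(P) = -3 (gradient nonzero, so P is smooth).
Step 3: tangent line at P: 0·(x − -1) + -3·(y − 2) = 0.
Expanding: 6 - 3*y = 0.


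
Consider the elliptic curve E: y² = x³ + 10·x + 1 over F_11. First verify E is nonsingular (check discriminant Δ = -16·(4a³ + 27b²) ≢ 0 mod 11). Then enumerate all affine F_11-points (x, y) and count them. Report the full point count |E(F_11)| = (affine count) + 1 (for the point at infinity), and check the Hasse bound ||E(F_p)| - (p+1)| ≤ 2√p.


Affine points = {(0, 1), (0, 10), (1, 1), (1, 10), (3, 5), (3, 6), (5, 0), (10, 1), (10, 10)}; affine count = 9; |E(F_11)| = 10.

Discriminant check: Δ ∝ 4a³ + 27b² = 4·10³ + 27·1² = 4·1000 + 27·1 ≡ 1 (mod 11). Nonzero ⇒ E is nonsingular.
For each x ∈ F_11, compute rhs = x³ + 10·x + 1 mod 11, then count y ∈ F_11 with y² ≡ rhs.
  x = 0: rhs = 1, matching y values: 1, 10 (2 points).
  x = 1: rhs = 1, matching y values: 1, 10 (2 points).
  x = 2: rhs = 7, matching y values: none (0 points).
  x = 3: rhs = 3, matching y values: 5, 6 (2 points).
  x = 4: rhs = 6, matching y values: none (0 points).
  x = 5: rhs = 0, matching y values: 0 (1 points).
  x = 6: rhs = 2, matching y values: none (0 points).
  x = 7: rhs = 7, matching y values: none (0 points).
  x = 8: rhs = 10, matching y values: none (0 points).
  x = 9: rhs = 6, matching y values: none (0 points).
  x = 10: rhs = 1, matching y values: 1, 10 (2 points).
Total affine count: 9.
Full point count |E(F_11)| = 9 + 1 = 10.
Hasse bound: |10 − (11+1)| = |-2| = 2 ≤ 2√11 ≈ 6.6332 ✓.


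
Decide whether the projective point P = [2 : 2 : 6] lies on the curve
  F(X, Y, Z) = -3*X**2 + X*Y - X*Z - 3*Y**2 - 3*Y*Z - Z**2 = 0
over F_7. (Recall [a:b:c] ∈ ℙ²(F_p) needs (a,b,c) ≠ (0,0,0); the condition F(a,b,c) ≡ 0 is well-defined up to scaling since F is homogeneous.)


F(2,2,6) ≡ 1 (mod 7); P is NOT on the curve.

Evaluate F(2, 2, 6) term-by-term (mod 7).
  -3*X**2 ↦ -3·4·1·1 = -12
  X*Y ↦ 1·2·2·1 = 4
  -X*Z ↦ -1·2·1·6 = -12
  -3*Y**2 ↦ -3·1·4·1 = -12
  -3*Y*Z ↦ -3·1·2·6 = -36
  -Z**2 ↦ -1·1·1·36 = -36
Sum: F(2, 2, 6) = (-12) + (4) + (-12) + (-12) + (-36) + (-36) = -104.
Reducing mod 7: -104 ≡ 1 (mod 7).
Since F(a, b, c) ≡ 1 ≠ 0 (mod 7), P does NOT lie on the curve.


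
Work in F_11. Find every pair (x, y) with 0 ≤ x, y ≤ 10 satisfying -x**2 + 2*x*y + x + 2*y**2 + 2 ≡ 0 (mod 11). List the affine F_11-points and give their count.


Affine F_11-points: {(2, 0), (2, 9), (4, 1), (4, 6), (6, 7), (6, 9), (9, 6), (9, 7), (10, 0), (10, 1)}; count = 10.

For each of the 121 pairs (x, y) ∈ F_11², evaluate f(x, y) mod 11. Record the zeros.
  x = 0: [0↦2, 1↦4, 2↦10, 3↦9, 4↦1, 5↦8, 6↦8, 7↦1, 8↦9, 9↦10, 10↦4]  zeros at y ∈ ∅
  x = 1: [0↦2, 1↦6, 2↦3, 3↦4, 4↦9, 5↦7, 6↦9, 7↦4, 8↦3, 9↦6, 10↦2]  zeros at y ∈ ∅
  x = 2: [0↦0, 1↦6, 2↦5, 3↦8, 4↦4, 5↦4, 6↦8, 7↦5, 8↦6, 9↦0, 10↦9]  zeros at y ∈ {0, 9}
  x = 3: [0↦7, 1↦4, 2↦5, 3↦10, 4↦8, 5↦10, 6↦5, 7↦4, 8↦7, 9↦3, 10↦3]  zeros at y ∈ ∅
  x = 4: [0↦1, 1↦0, 2↦3, 3↦10, 4↦10, 5↦3, 6↦0, 7↦1, 8↦6, 9↦4, 10↦6]  zeros at y ∈ {1, 6}
  x = 5: [0↦4, 1↦5, 2↦10, 3↦8, 4↦10, 5↦5, 6↦4, 7↦7, 8↦3, 9↦3, 10↦7]  zeros at y ∈ ∅
  x = 6: [0↦5, 1↦8, 2↦4, 3↦4, 4↦8, 5↦5, 6↦6, 7↦0, 8↦9, 9↦0, 10↦6]  zeros at y ∈ {7, 9}
  x = 7: [0↦4, 1↦9, 2↦7, 3↦9, 4↦4, 5↦3, 6↦6, 7↦2, 8↦2, 9↦6, 10↦3]  zeros at y ∈ ∅
  x = 8: [0↦1, 1↦8, 2↦8, 3↦1, 4↦9, 5↦10, 6↦4, 7↦2, 8↦4, 9↦10, 10↦9]  zeros at y ∈ ∅
  x = 9: [0↦7, 1↦5, 2↦7, 3↦2, 4↦1, 5↦4, 6↦0, 7↦0, 8↦4, 9↦1, 10↦2]  zeros at y ∈ {6, 7}
  x = 10: [0↦0, 1↦0, 2↦4, 3↦1, 4↦2, 5↦7, 6↦5, 7↦7, 8↦2, 9↦1, 10↦4]  zeros at y ∈ {0, 1}
Collecting zeros: affine points = {(2, 0), (2, 9), (4, 1), (4, 6), (6, 7), (6, 9), (9, 6), (9, 7), (10, 0), (10, 1)}.
Total count |C(F_11)_aff| = 10.


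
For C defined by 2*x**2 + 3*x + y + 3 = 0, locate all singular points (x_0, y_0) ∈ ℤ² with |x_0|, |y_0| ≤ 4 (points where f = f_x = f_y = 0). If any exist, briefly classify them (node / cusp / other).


No singular points in the scanned grid; C is smooth there.

Compute partial derivatives:
  f_x = 4*x + 3.
  f_y = 1.
f_y = 1 is a nonzero constant, so f_y never vanishes: no point (x, y) can satisfy f = f_x = f_y = 0. In particular no (x, y) ∈ {−4, ..., 4}² is singular; the curve is smooth.


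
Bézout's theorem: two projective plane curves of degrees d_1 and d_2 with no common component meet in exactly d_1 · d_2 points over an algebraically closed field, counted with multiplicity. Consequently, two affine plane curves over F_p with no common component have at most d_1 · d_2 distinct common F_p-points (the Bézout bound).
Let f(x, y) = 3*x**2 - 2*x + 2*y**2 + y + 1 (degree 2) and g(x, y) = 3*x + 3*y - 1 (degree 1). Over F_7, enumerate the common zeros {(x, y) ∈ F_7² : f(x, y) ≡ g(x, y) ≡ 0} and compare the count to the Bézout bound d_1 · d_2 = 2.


Common zeros: {(0, 5), (6, 6)}; count = 2; Bézout bound = 2.

deg(f) = 2, deg(g) = 1, so Bézout bound = 2.
Scan x ∈ F_7. For each x, list the y ∈ F_7 with f(x, y) ≡ 0 and those with g(x, y) ≡ 0 (mod 7); the common zeros in that column are the intersection.
  x = 0: f ≡ 0 at y ∈ {5}; g ≡ 0 at y ∈ {5}; common: {5}.
  x = 1: f ≡ 0 at y ∈ ∅; g ≡ 0 at y ∈ {4}; common: ∅.
  x = 2: f ≡ 0 at y ∈ ∅; g ≡ 0 at y ∈ {3}; common: ∅.
  x = 3: f ≡ 0 at y ∈ {5}; g ≡ 0 at y ∈ {2}; common: ∅.
  x = 4: f ≡ 0 at y ∈ {4, 6}; g ≡ 0 at y ∈ {1}; common: ∅.
  x = 5: f ≡ 0 at y ∈ ∅; g ≡ 0 at y ∈ {0}; common: ∅.
  x = 6: f ≡ 0 at y ∈ {4, 6}; g ≡ 0 at y ∈ {6}; common: {6}.
Collecting: common zeros = {(0, 5), (6, 6)}, so the count is 2.
Comparison with the Bézout bound: 2 ≤ 2 = deg(f)·deg(g), as expected for curves with no common component (the bound is attained).


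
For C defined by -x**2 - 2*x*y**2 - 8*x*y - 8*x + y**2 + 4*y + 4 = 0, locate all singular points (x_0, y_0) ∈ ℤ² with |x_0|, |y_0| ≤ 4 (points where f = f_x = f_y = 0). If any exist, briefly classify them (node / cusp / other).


Singular points: {(0, -2)}; classification: node.

Compute partial derivatives:
  f_x = -2*x - 2*y**2 - 8*y - 8.
  f_y = -4*x*y - 8*x + 2*y + 4.
Scan x_0 ∈ {−4, ..., 4}. For each x_0, f_y(x_0, y) is a polynomial in y; find its integer roots y ∈ {−4, ..., 4}, then test f_x and f at those candidates.
  x = -4: f_y(-4, y) = 18*y + 36; vanishes at y ∈ {-2}. (-4, -2): f_x = 8 ≠ 0.
  x = -3: f_y(-3, y) = 14*y + 28; vanishes at y ∈ {-2}. (-3, -2): f_x = 6 ≠ 0.
  x = -2: f_y(-2, y) = 10*y + 20; vanishes at y ∈ {-2}. (-2, -2): f_x = 4 ≠ 0.
  x = -1: f_y(-1, y) = 6*y + 12; vanishes at y ∈ {-2}. (-1, -2): f_x = 2 ≠ 0.
  x = 0: f_y(0, y) = 2*y + 4; vanishes at y ∈ {-2}. (0, -2): f_x = 0, f = 0 — SINGULAR.
  x = 1: f_y(1, y) = -2*y - 4; vanishes at y ∈ {-2}. (1, -2): f_x = -2 ≠ 0.
  x = 2: f_y(2, y) = -6*y - 12; vanishes at y ∈ {-2}. (2, -2): f_x = -4 ≠ 0.
  x = 3: f_y(3, y) = -10*y - 20; vanishes at y ∈ {-2}. (3, -2): f_x = -6 ≠ 0.
  x = 4: f_y(4, y) = -14*y - 28; vanishes at y ∈ {-2}. (4, -2): f_x = -8 ≠ 0.
Only singular point on the grid: (0, -2).
Classify: substitute x = 0 + u, y = -2 + v and expand: f = -u**2 - 2*u*v**2 + v**2.
No constant or linear terms (consistent with a singular point). Quadratic part: -u**2 + v**2. Cubic part: -2*u*v**2.
The quadratic part v**2 - u**2 = (v − u)(v + u) splits into two distinct linear factors, so there are two distinct tangent lines y − -2 = ±(x − 0) — this is a node (ordinary double point).
Classification: node.


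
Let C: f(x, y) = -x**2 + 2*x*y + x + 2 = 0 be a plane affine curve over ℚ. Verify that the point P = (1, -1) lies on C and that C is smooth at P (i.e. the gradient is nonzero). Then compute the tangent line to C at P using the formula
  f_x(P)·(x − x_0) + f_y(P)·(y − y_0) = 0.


Tangent line at P: -3*x + 2*y + 5 = 0.

Step 1: f(1, -1) = 0, so P lies on C.
Step 2: partial derivatives
  f_x(x, y) = -2*x + 2*y + 1, f_y(x, y) = 2*x.
  f_x(P) = -3, f_y(P) = 2 (gradient nonzero, so P is smooth).
Step 3: tangent line at P: -3·(x − 1) + 2·(y − -1) = 0.
Expanding: -3*x + 2*y + 5 = 0.


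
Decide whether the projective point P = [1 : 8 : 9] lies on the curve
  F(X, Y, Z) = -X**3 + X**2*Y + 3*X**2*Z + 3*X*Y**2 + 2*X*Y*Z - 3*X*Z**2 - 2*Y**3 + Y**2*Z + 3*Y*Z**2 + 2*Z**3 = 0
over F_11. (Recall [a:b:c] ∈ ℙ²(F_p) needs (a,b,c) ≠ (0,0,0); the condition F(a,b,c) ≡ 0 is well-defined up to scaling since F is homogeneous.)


F(1,8,9) ≡ 1 (mod 11); P is NOT on the curve.

Evaluate F(1, 8, 9) term-by-term (mod 11).
  -X**3 ↦ -1·1·1·1 = -1
  X**2*Y ↦ 1·1·8·1 = 8
  3*X**2*Z ↦ 3·1·1·9 = 27
  3*X*Y**2 ↦ 3·1·64·1 = 192
  2*X*Y*Z ↦ 2·1·8·9 = 144
  -3*X*Z**2 ↦ -3·1·1·81 = -243
  -2*Y**3 ↦ -2·1·512·1 = -1024
  Y**2*Z ↦ 1·1·64·9 = 576
  3*Y*Z**2 ↦ 3·1·8·81 = 1944
  2*Z**3 ↦ 2·1·1·729 = 1458
Sum: F(1, 8, 9) = (-1) + (8) + (27) + (192) + (144) + (-243) + (-1024) + (576) + (1944) + (1458) = 3081.
Reducing mod 11: 3081 ≡ 1 (mod 11).
Since F(a, b, c) ≡ 1 ≠ 0 (mod 11), P does NOT lie on the curve.


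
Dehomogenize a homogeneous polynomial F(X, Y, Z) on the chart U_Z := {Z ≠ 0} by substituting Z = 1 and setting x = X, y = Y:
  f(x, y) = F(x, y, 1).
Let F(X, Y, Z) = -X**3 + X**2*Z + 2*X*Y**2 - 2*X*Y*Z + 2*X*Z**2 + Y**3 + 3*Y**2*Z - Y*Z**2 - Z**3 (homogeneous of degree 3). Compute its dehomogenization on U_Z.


f(x, y) = -x**3 + x**2 + 2*x*y**2 - 2*x*y + 2*x + y**3 + 3*y**2 - y - 1

On U_Z we set Z = 1. Each monomial c·X^i·Y^j·Z^k in F becomes c·x^i·y^j·1^k = c·x^i·y^j.
Substituting Z = 1: F(X, Y, 1) = -x**3 + x**2 + 2*x*y**2 - 2*x*y + 2*x + y**3 + 3*y**2 - y - 1.
Note: deg(f) ≤ deg(F) = 3; strict inequality happens when F is divisible by Z (lost terms).


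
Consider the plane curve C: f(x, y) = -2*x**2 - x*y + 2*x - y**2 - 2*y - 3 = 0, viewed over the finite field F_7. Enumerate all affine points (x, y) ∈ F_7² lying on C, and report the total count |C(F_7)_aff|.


Affine F_7-points: {(1, 1), (1, 3), (2, 0), (2, 3), (3, 1), (6, 0), (6, 6)}; count = 7.

For each of the 49 pairs (x, y) ∈ F_7², evaluate f(x, y) mod 7. Record the zeros.
  x = 0: [0↦4, 1↦1, 2↦3, 3↦3, 4↦1, 5↦4, 6↦5]  zeros at y ∈ ∅
  x = 1: [0↦4, 1↦0, 2↦1, 3↦0, 4↦4, 5↦6, 6↦6]  zeros at y ∈ {1, 3}
  x = 2: [0↦0, 1↦2, 2↦2, 3↦0, 4↦3, 5↦4, 6↦3]  zeros at y ∈ {0, 3}
  x = 3: [0↦6, 1↦0, 2↦6, 3↦3, 4↦5, 5↦5, 6↦3]  zeros at y ∈ {1}
  x = 4: [0↦1, 1↦1, 2↦6, 3↦2, 4↦3, 5↦2, 6↦6]  zeros at y ∈ ∅
  x = 5: [0↦6, 1↦5, 2↦2, 3↦4, 4↦4, 5↦2, 6↦5]  zeros at y ∈ ∅
  x = 6: [0↦0, 1↦5, 2↦1, 3↦2, 4↦1, 5↦5, 6↦0]  zeros at y ∈ {0, 6}
Collecting zeros: affine points = {(1, 1), (1, 3), (2, 0), (2, 3), (3, 1), (6, 0), (6, 6)}.
Total count |C(F_7)_aff| = 7.


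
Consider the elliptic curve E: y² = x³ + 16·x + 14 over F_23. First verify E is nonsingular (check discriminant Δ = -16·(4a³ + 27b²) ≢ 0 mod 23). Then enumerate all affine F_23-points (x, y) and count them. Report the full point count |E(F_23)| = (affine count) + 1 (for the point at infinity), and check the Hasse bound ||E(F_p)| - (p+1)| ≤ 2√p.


Affine points = {(1, 10), (1, 13), (2, 10), (2, 13), (4, 2), (4, 21), (5, 9), (5, 14), (6, 2), (6, 21), (7, 3), (7, 20), (9, 6), (9, 17), (10, 1), (10, 22), (11, 7), (11, 16), (12, 5), (12, 18), (13, 2), (13, 21), (15, 8), (15, 15), (17, 1), (17, 22), (18, 4), (18, 19), (19, 1), (19, 22), (20, 10), (20, 13)}; affine count = 32; |E(F_23)| = 33.

Discriminant check: Δ ∝ 4a³ + 27b² = 4·16³ + 27·14² = 4·4096 + 27·196 ≡ 10 (mod 23). Nonzero ⇒ E is nonsingular.
For each x ∈ F_23, compute rhs = x³ + 16·x + 14 mod 23, then count y ∈ F_23 with y² ≡ rhs.
  x = 0: rhs = 14, matching y values: none (0 points).
  x = 1: rhs = 8, matching y values: 10, 13 (2 points).
  x = 2: rhs = 8, matching y values: 10, 13 (2 points).
  x = 3: rhs = 20, matching y values: none (0 points).
  x = 4: rhs = 4, matching y values: 2, 21 (2 points).
  x = 5: rhs = 12, matching y values: 9, 14 (2 points).
  x = 6: rhs = 4, matching y values: 2, 21 (2 points).
  x = 7: rhs = 9, matching y values: 3, 20 (2 points).
  x = 8: rhs = 10, matching y values: none (0 points).
  x = 9: rhs = 13, matching y values: 6, 17 (2 points).
  x = 10: rhs = 1, matching y values: 1, 22 (2 points).
  x = 11: rhs = 3, matching y values: 7, 16 (2 points).
  x = 12: rhs = 2, matching y values: 5, 18 (2 points).
  x = 13: rhs = 4, matching y values: 2, 21 (2 points).
  x = 14: rhs = 15, matching y values: none (0 points).
  x = 15: rhs = 18, matching y values: 8, 15 (2 points).
  x = 16: rhs = 19, matching y values: none (0 points).
  x = 17: rhs = 1, matching y values: 1, 22 (2 points).
  x = 18: rhs = 16, matching y values: 4, 19 (2 points).
  x = 19: rhs = 1, matching y values: 1, 22 (2 points).
  x = 20: rhs = 8, matching y values: 10, 13 (2 points).
  x = 21: rhs = 20, matching y values: none (0 points).
  x = 22: rhs = 20, matching y values: none (0 points).
Total affine count: 32.
Full point count |E(F_23)| = 32 + 1 = 33.
Hasse bound: |33 − (23+1)| = |9| = 9 ≤ 2√23 ≈ 9.5917 ✓.


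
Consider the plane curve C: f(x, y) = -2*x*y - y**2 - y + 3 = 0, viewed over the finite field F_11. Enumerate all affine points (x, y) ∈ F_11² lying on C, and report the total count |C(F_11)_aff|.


Affine F_11-points: {(2, 2), (2, 4), (4, 3), (4, 10), (5, 5), (5, 6), (6, 1), (6, 8), (8, 7), (8, 9)}; count = 10.

For each of the 121 pairs (x, y) ∈ F_11², evaluate f(x, y) mod 11. Record the zeros.
  x = 0: [0↦3, 1↦1, 2↦8, 3↦2, 4↦5, 5↦6, 6↦5, 7↦2, 8↦8, 9↦1, 10↦3]  zeros at y ∈ ∅
  x = 1: [0↦3, 1↦10, 2↦4, 3↦7, 4↦8, 5↦7, 6↦4, 7↦10, 8↦3, 9↦5, 10↦5]  zeros at y ∈ ∅
  x = 2: [0↦3, 1↦8, 2↦0, 3↦1, 4↦0, 5↦8, 6↦3, 7↦7, 8↦9, 9↦9, 10↦7]  zeros at y ∈ {2, 4}
  x = 3: [0↦3, 1↦6, 2↦7, 3↦6, 4↦3, 5↦9, 6↦2, 7↦4, 8↦4, 9↦2, 10↦9]  zeros at y ∈ ∅
  x = 4: [0↦3, 1↦4, 2↦3, 3↦0, 4↦6, 5↦10, 6↦1, 7↦1, 8↦10, 9↦6, 10↦0]  zeros at y ∈ {3, 10}
  x = 5: [0↦3, 1↦2, 2↦10, 3↦5, 4↦9, 5↦0, 6↦0, 7↦9, 8↦5, 9↦10, 10↦2]  zeros at y ∈ {5, 6}
  x = 6: [0↦3, 1↦0, 2↦6, 3↦10, 4↦1, 5↦1, 6↦10, 7↦6, 8↦0, 9↦3, 10↦4]  zeros at y ∈ {1, 8}
  x = 7: [0↦3, 1↦9, 2↦2, 3↦4, 4↦4, 5↦2, 6↦9, 7↦3, 8↦6, 9↦7, 10↦6]  zeros at y ∈ ∅
  x = 8: [0↦3, 1↦7, 2↦9, 3↦9, 4↦7, 5↦3, 6↦8, 7↦0, 8↦1, 9↦0, 10↦8]  zeros at y ∈ {7, 9}
  x = 9: [0↦3, 1↦5, 2↦5, 3↦3, 4↦10, 5↦4, 6↦7, 7↦8, 8↦7, 9↦4, 10↦10]  zeros at y ∈ ∅
  x = 10: [0↦3, 1↦3, 2↦1, 3↦8, 4↦2, 5↦5, 6↦6, 7↦5, 8↦2, 9↦8, 10↦1]  zeros at y ∈ ∅
Collecting zeros: affine points = {(2, 2), (2, 4), (4, 3), (4, 10), (5, 5), (5, 6), (6, 1), (6, 8), (8, 7), (8, 9)}.
Total count |C(F_11)_aff| = 10.


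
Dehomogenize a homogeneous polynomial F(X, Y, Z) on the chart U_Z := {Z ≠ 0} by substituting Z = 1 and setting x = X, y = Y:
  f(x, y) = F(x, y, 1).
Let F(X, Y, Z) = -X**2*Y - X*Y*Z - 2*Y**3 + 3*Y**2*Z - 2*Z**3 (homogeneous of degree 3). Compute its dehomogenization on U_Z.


f(x, y) = -x**2*y - x*y - 2*y**3 + 3*y**2 - 2

On U_Z we set Z = 1. Each monomial c·X^i·Y^j·Z^k in F becomes c·x^i·y^j·1^k = c·x^i·y^j.
Substituting Z = 1: F(X, Y, 1) = -x**2*y - x*y - 2*y**3 + 3*y**2 - 2.
Note: deg(f) ≤ deg(F) = 3; strict inequality happens when F is divisible by Z (lost terms).


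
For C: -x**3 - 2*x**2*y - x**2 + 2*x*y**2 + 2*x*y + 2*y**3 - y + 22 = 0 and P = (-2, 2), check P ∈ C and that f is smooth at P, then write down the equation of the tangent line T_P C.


Tangent line at P: 20*x - 5*y + 50 = 0.

Step 1: f(-2, 2) = 0, so P lies on C.
Step 2: partial derivatives
  f_x(x, y) = -3*x**2 - 4*x*y - 2*x + 2*y**2 + 2*y, f_y(x, y) = -2*x**2 + 4*x*y + 2*x + 6*y**2 - 1.
  f_x(P) = 20, f_y(P) = -5 (gradient nonzero, so P is smooth).
Step 3: tangent line at P: 20·(x − -2) + -5·(y − 2) = 0.
Expanding: 20*x - 5*y + 50 = 0.


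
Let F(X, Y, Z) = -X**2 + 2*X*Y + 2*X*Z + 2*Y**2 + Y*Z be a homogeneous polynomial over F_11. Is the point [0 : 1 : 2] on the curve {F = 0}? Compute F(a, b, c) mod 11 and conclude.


F(0,1,2) ≡ 4 (mod 11); P is NOT on the curve.

Evaluate F(0, 1, 2) term-by-term (mod 11).
  -X**2 ↦ -1·0·1·1 = 0
  2*X*Y ↦ 2·0·1·1 = 0
  2*X*Z ↦ 2·0·1·2 = 0
  2*Y**2 ↦ 2·1·1·1 = 2
  Y*Z ↦ 1·1·1·2 = 2
Sum: F(0, 1, 2) = (0) + (0) + (0) + (2) + (2) = 4.
Reducing mod 11: 4 ≡ 4 (mod 11).
Since F(a, b, c) ≡ 4 ≠ 0 (mod 11), P does NOT lie on the curve.


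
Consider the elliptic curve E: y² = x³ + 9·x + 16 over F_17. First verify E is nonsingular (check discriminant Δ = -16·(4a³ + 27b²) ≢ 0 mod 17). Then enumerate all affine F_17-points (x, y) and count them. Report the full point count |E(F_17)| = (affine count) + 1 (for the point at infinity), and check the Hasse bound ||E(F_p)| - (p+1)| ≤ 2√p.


Affine points = {(0, 4), (0, 13), (1, 3), (1, 14), (2, 5), (2, 12), (3, 6), (3, 11), (5, 4), (5, 13), (10, 1), (10, 16), (11, 1), (11, 16), (12, 4), (12, 13), (13, 1), (13, 16), (14, 8), (14, 9)}; affine count = 20; |E(F_17)| = 21.

Discriminant check: Δ ∝ 4a³ + 27b² = 4·9³ + 27·16² = 4·729 + 27·256 ≡ 2 (mod 17). Nonzero ⇒ E is nonsingular.
For each x ∈ F_17, compute rhs = x³ + 9·x + 16 mod 17, then count y ∈ F_17 with y² ≡ rhs.
  x = 0: rhs = 16, matching y values: 4, 13 (2 points).
  x = 1: rhs = 9, matching y values: 3, 14 (2 points).
  x = 2: rhs = 8, matching y values: 5, 12 (2 points).
  x = 3: rhs = 2, matching y values: 6, 11 (2 points).
  x = 4: rhs = 14, matching y values: none (0 points).
  x = 5: rhs = 16, matching y values: 4, 13 (2 points).
  x = 6: rhs = 14, matching y values: none (0 points).
  x = 7: rhs = 14, matching y values: none (0 points).
  x = 8: rhs = 5, matching y values: none (0 points).
  x = 9: rhs = 10, matching y values: none (0 points).
  x = 10: rhs = 1, matching y values: 1, 16 (2 points).
  x = 11: rhs = 1, matching y values: 1, 16 (2 points).
  x = 12: rhs = 16, matching y values: 4, 13 (2 points).
  x = 13: rhs = 1, matching y values: 1, 16 (2 points).
  x = 14: rhs = 13, matching y values: 8, 9 (2 points).
  x = 15: rhs = 7, matching y values: none (0 points).
  x = 16: rhs = 6, matching y values: none (0 points).
Total affine count: 20.
Full point count |E(F_17)| = 20 + 1 = 21.
Hasse bound: |21 − (17+1)| = |3| = 3 ≤ 2√17 ≈ 8.2462 ✓.
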